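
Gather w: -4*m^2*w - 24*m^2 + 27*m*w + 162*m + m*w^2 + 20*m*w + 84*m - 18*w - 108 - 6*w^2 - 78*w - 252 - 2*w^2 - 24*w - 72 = -24*m^2 + 246*m + w^2*(m - 8) + w*(-4*m^2 + 47*m - 120) - 432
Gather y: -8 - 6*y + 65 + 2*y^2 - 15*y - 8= 2*y^2 - 21*y + 49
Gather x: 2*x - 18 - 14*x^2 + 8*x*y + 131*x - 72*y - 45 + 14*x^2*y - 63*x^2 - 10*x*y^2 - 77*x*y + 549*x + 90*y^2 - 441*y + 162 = x^2*(14*y - 77) + x*(-10*y^2 - 69*y + 682) + 90*y^2 - 513*y + 99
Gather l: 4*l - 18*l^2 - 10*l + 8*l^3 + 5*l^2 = 8*l^3 - 13*l^2 - 6*l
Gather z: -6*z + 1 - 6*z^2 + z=-6*z^2 - 5*z + 1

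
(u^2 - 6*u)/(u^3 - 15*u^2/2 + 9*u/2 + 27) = 2*u/(2*u^2 - 3*u - 9)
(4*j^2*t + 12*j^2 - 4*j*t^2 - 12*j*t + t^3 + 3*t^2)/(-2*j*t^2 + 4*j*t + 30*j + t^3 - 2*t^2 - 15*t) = (-2*j + t)/(t - 5)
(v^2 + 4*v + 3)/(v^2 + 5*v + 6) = (v + 1)/(v + 2)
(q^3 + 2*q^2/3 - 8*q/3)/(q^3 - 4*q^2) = (3*q^2 + 2*q - 8)/(3*q*(q - 4))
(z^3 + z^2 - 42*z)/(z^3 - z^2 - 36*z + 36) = z*(z + 7)/(z^2 + 5*z - 6)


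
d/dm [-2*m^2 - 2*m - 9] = -4*m - 2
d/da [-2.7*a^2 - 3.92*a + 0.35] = -5.4*a - 3.92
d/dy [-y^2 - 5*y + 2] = -2*y - 5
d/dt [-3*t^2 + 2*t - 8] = 2 - 6*t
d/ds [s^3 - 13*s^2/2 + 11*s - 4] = 3*s^2 - 13*s + 11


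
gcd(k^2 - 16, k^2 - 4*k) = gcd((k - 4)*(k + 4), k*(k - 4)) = k - 4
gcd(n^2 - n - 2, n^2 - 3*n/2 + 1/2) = 1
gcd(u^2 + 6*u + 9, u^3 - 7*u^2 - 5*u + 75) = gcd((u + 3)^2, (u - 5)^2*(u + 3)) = u + 3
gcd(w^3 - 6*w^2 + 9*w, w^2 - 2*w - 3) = w - 3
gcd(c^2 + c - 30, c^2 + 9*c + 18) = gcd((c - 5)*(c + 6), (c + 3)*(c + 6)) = c + 6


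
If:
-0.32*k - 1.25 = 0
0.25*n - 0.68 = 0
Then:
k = -3.91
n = 2.72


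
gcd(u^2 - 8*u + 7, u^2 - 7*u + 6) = u - 1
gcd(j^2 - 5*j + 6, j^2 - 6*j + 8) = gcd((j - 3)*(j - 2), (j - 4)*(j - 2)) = j - 2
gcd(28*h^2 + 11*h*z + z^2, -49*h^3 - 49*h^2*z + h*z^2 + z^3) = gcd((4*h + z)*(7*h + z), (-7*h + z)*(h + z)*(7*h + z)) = 7*h + z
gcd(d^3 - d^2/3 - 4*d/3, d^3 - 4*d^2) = d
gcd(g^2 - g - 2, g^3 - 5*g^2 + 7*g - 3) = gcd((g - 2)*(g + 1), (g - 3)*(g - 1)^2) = 1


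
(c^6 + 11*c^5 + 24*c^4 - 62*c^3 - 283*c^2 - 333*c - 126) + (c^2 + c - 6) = c^6 + 11*c^5 + 24*c^4 - 62*c^3 - 282*c^2 - 332*c - 132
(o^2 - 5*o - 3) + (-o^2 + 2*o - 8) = -3*o - 11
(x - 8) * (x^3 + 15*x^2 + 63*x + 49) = x^4 + 7*x^3 - 57*x^2 - 455*x - 392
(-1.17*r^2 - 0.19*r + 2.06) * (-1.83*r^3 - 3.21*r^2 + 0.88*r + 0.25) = 2.1411*r^5 + 4.1034*r^4 - 4.1895*r^3 - 7.0723*r^2 + 1.7653*r + 0.515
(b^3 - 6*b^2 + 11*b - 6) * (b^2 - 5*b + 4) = b^5 - 11*b^4 + 45*b^3 - 85*b^2 + 74*b - 24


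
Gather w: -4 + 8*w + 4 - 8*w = 0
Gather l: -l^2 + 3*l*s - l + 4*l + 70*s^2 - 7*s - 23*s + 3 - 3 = -l^2 + l*(3*s + 3) + 70*s^2 - 30*s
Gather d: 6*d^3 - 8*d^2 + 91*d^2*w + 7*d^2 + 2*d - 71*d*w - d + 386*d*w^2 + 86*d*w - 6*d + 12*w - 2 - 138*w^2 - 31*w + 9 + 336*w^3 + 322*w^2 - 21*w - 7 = 6*d^3 + d^2*(91*w - 1) + d*(386*w^2 + 15*w - 5) + 336*w^3 + 184*w^2 - 40*w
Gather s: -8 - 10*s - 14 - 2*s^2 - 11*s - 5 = -2*s^2 - 21*s - 27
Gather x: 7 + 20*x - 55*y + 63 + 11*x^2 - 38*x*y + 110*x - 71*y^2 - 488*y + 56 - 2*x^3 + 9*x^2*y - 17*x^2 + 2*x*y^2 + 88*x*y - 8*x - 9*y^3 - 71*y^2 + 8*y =-2*x^3 + x^2*(9*y - 6) + x*(2*y^2 + 50*y + 122) - 9*y^3 - 142*y^2 - 535*y + 126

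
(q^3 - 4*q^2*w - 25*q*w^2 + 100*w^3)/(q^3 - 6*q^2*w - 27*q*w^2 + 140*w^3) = (q - 5*w)/(q - 7*w)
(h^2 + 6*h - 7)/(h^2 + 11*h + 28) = (h - 1)/(h + 4)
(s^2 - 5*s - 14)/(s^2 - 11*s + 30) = (s^2 - 5*s - 14)/(s^2 - 11*s + 30)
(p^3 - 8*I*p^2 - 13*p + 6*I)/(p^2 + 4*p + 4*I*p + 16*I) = (p^3 - 8*I*p^2 - 13*p + 6*I)/(p^2 + 4*p*(1 + I) + 16*I)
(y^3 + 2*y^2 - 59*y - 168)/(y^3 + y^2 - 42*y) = (y^2 - 5*y - 24)/(y*(y - 6))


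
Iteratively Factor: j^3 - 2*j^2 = (j)*(j^2 - 2*j) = j^2*(j - 2)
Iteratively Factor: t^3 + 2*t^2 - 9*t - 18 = (t + 2)*(t^2 - 9) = (t - 3)*(t + 2)*(t + 3)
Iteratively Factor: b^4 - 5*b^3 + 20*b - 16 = (b - 2)*(b^3 - 3*b^2 - 6*b + 8) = (b - 2)*(b + 2)*(b^2 - 5*b + 4) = (b - 2)*(b - 1)*(b + 2)*(b - 4)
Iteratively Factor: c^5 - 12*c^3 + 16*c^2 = (c)*(c^4 - 12*c^2 + 16*c) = c^2*(c^3 - 12*c + 16) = c^2*(c + 4)*(c^2 - 4*c + 4) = c^2*(c - 2)*(c + 4)*(c - 2)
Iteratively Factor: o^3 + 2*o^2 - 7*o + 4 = (o - 1)*(o^2 + 3*o - 4) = (o - 1)*(o + 4)*(o - 1)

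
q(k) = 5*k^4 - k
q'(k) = 20*k^3 - 1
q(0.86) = 1.88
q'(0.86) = 11.72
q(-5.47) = 4481.77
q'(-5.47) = -3274.35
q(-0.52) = 0.89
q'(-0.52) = -3.81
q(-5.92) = 6147.17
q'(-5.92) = -4150.49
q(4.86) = 2784.57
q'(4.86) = 2294.83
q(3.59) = 826.93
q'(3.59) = 924.37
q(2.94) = 370.62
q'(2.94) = 507.24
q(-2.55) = 213.96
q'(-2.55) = -332.63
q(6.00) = 6474.00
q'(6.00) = 4319.00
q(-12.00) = 103692.00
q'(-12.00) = -34561.00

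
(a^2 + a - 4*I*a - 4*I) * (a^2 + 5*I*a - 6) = a^4 + a^3 + I*a^3 + 14*a^2 + I*a^2 + 14*a + 24*I*a + 24*I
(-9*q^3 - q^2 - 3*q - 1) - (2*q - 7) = -9*q^3 - q^2 - 5*q + 6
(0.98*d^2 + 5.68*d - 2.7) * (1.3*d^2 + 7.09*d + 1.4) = 1.274*d^4 + 14.3322*d^3 + 38.1332*d^2 - 11.191*d - 3.78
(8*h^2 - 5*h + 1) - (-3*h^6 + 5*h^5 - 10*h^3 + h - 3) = 3*h^6 - 5*h^5 + 10*h^3 + 8*h^2 - 6*h + 4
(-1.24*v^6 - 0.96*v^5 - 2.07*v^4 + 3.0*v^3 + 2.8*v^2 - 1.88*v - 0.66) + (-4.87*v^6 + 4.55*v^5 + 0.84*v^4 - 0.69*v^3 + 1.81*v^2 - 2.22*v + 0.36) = -6.11*v^6 + 3.59*v^5 - 1.23*v^4 + 2.31*v^3 + 4.61*v^2 - 4.1*v - 0.3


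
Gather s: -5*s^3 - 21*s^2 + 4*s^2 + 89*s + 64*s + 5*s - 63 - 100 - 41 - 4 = -5*s^3 - 17*s^2 + 158*s - 208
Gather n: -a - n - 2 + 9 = -a - n + 7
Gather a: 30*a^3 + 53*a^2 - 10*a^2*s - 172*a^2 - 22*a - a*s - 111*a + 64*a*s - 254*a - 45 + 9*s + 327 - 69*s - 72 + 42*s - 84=30*a^3 + a^2*(-10*s - 119) + a*(63*s - 387) - 18*s + 126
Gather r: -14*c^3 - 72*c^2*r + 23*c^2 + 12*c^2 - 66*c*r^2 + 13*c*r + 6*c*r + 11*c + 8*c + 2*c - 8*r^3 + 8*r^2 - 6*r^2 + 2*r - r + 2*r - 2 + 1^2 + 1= -14*c^3 + 35*c^2 + 21*c - 8*r^3 + r^2*(2 - 66*c) + r*(-72*c^2 + 19*c + 3)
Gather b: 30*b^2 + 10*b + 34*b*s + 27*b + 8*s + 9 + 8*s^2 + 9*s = 30*b^2 + b*(34*s + 37) + 8*s^2 + 17*s + 9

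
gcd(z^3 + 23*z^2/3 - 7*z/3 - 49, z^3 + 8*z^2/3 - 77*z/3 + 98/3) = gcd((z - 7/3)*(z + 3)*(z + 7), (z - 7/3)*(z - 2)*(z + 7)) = z^2 + 14*z/3 - 49/3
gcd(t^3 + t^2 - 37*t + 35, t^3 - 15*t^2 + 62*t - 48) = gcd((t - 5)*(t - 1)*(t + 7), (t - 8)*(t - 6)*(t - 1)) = t - 1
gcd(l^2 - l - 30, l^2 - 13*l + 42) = l - 6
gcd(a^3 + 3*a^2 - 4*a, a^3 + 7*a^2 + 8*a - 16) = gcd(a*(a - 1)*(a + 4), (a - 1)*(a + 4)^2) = a^2 + 3*a - 4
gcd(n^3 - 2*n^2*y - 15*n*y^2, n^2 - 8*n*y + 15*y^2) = -n + 5*y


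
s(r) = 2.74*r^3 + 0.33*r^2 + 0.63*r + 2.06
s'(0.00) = 0.63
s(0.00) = 2.06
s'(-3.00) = 72.63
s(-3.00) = -70.84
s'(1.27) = 14.73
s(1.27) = 9.00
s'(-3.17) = 81.14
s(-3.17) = -83.90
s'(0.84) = 6.98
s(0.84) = 4.45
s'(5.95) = 295.57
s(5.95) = 594.66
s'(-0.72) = 4.42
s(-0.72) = 0.75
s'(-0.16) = 0.73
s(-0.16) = 1.96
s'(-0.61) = 3.29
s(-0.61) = 1.18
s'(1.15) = 12.26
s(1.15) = 7.39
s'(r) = 8.22*r^2 + 0.66*r + 0.63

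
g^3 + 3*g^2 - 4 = (g - 1)*(g + 2)^2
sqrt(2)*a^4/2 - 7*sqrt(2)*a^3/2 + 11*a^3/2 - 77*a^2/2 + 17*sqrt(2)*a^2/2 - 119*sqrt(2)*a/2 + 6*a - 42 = (a - 7)*(a + 2*sqrt(2))*(a + 3*sqrt(2))*(sqrt(2)*a/2 + 1/2)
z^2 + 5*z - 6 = (z - 1)*(z + 6)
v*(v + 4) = v^2 + 4*v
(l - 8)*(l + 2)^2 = l^3 - 4*l^2 - 28*l - 32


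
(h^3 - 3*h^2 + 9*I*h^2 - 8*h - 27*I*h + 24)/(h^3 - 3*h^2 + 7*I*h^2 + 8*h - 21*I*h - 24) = (h + I)/(h - I)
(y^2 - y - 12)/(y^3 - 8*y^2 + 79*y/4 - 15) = 4*(y + 3)/(4*y^2 - 16*y + 15)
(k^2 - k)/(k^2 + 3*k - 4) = k/(k + 4)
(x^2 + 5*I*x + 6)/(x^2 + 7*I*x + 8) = (x + 6*I)/(x + 8*I)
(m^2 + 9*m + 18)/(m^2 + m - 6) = (m + 6)/(m - 2)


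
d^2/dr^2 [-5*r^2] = -10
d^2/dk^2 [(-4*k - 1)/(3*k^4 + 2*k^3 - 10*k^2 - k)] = 2*(-216*k^7 - 282*k^6 + 222*k^5 + 450*k^4 - 242*k^3 - 294*k^2 - 30*k - 1)/(k^3*(27*k^9 + 54*k^8 - 234*k^7 - 379*k^6 + 744*k^5 + 768*k^4 - 871*k^3 - 294*k^2 - 30*k - 1))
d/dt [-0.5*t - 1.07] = -0.500000000000000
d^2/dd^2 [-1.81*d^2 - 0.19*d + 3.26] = -3.62000000000000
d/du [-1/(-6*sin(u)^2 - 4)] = -6*sin(2*u)/(3*cos(2*u) - 7)^2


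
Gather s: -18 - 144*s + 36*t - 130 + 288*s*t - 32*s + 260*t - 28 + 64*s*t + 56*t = s*(352*t - 176) + 352*t - 176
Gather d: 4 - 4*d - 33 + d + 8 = -3*d - 21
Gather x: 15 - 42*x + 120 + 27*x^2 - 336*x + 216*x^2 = 243*x^2 - 378*x + 135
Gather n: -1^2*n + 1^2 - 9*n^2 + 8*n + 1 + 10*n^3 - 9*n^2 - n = 10*n^3 - 18*n^2 + 6*n + 2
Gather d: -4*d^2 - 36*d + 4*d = -4*d^2 - 32*d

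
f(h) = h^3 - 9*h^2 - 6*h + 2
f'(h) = 3*h^2 - 18*h - 6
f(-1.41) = -10.24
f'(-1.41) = 25.34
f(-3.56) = -135.82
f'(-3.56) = 96.10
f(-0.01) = 2.06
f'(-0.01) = -5.82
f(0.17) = 0.72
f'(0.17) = -8.97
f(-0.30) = 2.96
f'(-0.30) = -0.33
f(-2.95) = -84.29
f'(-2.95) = 73.21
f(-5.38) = -381.94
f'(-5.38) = 177.67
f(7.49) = -127.65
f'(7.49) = 27.48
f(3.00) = -70.00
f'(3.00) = -33.00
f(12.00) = 362.00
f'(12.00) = 210.00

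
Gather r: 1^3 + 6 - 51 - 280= -324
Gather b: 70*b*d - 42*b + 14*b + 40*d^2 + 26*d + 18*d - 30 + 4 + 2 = b*(70*d - 28) + 40*d^2 + 44*d - 24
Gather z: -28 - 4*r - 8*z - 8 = -4*r - 8*z - 36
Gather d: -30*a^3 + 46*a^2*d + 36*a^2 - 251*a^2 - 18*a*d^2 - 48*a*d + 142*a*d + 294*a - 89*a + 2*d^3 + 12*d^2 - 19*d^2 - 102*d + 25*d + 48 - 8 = -30*a^3 - 215*a^2 + 205*a + 2*d^3 + d^2*(-18*a - 7) + d*(46*a^2 + 94*a - 77) + 40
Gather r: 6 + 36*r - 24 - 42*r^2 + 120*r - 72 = -42*r^2 + 156*r - 90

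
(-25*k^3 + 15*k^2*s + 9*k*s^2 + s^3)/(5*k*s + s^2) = -5*k^2/s + 4*k + s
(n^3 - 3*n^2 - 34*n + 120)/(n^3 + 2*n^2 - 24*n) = (n - 5)/n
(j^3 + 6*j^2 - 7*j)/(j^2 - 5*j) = (j^2 + 6*j - 7)/(j - 5)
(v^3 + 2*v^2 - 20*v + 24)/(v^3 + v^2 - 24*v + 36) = (v - 2)/(v - 3)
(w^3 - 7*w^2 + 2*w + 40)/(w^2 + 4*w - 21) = (w^3 - 7*w^2 + 2*w + 40)/(w^2 + 4*w - 21)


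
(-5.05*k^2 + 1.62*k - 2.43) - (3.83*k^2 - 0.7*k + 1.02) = -8.88*k^2 + 2.32*k - 3.45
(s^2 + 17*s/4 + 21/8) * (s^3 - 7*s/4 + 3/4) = s^5 + 17*s^4/4 + 7*s^3/8 - 107*s^2/16 - 45*s/32 + 63/32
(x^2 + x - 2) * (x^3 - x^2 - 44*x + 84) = x^5 - 47*x^3 + 42*x^2 + 172*x - 168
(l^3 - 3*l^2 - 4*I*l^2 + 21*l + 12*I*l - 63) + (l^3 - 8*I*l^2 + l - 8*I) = 2*l^3 - 3*l^2 - 12*I*l^2 + 22*l + 12*I*l - 63 - 8*I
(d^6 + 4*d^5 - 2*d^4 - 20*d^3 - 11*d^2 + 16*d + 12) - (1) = d^6 + 4*d^5 - 2*d^4 - 20*d^3 - 11*d^2 + 16*d + 11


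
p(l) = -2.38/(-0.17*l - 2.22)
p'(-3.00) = -0.14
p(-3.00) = 1.39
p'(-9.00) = -0.85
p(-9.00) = 3.45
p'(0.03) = -0.08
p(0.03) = 1.07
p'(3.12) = -0.05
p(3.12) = 0.87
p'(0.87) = -0.07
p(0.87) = 1.01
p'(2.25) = -0.06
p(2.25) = 0.91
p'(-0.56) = -0.09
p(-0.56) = 1.12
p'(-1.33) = -0.10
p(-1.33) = 1.19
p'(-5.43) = -0.24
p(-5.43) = 1.84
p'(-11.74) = -8.05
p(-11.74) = 10.62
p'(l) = -0.4046/(-0.17*l - 2.22)^2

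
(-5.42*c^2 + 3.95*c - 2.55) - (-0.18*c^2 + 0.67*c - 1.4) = -5.24*c^2 + 3.28*c - 1.15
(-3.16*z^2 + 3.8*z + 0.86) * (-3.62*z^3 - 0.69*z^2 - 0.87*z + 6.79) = 11.4392*z^5 - 11.5756*z^4 - 2.986*z^3 - 25.3558*z^2 + 25.0538*z + 5.8394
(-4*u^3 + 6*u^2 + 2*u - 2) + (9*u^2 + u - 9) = -4*u^3 + 15*u^2 + 3*u - 11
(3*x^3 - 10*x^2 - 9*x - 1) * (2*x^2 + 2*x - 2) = 6*x^5 - 14*x^4 - 44*x^3 + 16*x + 2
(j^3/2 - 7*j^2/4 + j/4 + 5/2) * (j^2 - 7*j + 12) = j^5/2 - 21*j^4/4 + 37*j^3/2 - 81*j^2/4 - 29*j/2 + 30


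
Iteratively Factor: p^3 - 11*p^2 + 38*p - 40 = (p - 4)*(p^2 - 7*p + 10) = (p - 4)*(p - 2)*(p - 5)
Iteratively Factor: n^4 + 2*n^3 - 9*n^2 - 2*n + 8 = (n - 2)*(n^3 + 4*n^2 - n - 4) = (n - 2)*(n - 1)*(n^2 + 5*n + 4) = (n - 2)*(n - 1)*(n + 1)*(n + 4)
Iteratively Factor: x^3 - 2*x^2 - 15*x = (x)*(x^2 - 2*x - 15) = x*(x - 5)*(x + 3)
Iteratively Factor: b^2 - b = (b)*(b - 1)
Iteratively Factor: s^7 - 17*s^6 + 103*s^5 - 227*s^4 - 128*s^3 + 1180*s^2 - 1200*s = (s - 2)*(s^6 - 15*s^5 + 73*s^4 - 81*s^3 - 290*s^2 + 600*s) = s*(s - 2)*(s^5 - 15*s^4 + 73*s^3 - 81*s^2 - 290*s + 600) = s*(s - 4)*(s - 2)*(s^4 - 11*s^3 + 29*s^2 + 35*s - 150) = s*(s - 5)*(s - 4)*(s - 2)*(s^3 - 6*s^2 - s + 30) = s*(s - 5)*(s - 4)*(s - 3)*(s - 2)*(s^2 - 3*s - 10) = s*(s - 5)^2*(s - 4)*(s - 3)*(s - 2)*(s + 2)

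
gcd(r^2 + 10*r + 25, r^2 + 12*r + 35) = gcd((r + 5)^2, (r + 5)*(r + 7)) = r + 5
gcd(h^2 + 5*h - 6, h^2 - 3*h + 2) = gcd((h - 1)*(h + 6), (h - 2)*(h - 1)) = h - 1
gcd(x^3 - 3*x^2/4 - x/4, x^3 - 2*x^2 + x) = x^2 - x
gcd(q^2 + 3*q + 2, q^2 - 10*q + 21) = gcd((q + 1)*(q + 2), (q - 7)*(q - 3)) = 1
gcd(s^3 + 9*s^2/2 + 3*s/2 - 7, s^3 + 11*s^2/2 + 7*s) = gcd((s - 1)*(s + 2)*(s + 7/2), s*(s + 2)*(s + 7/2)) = s^2 + 11*s/2 + 7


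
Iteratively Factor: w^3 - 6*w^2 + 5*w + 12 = (w - 4)*(w^2 - 2*w - 3) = (w - 4)*(w + 1)*(w - 3)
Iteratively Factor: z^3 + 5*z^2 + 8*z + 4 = (z + 2)*(z^2 + 3*z + 2) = (z + 1)*(z + 2)*(z + 2)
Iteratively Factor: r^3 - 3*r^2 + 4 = (r - 2)*(r^2 - r - 2) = (r - 2)^2*(r + 1)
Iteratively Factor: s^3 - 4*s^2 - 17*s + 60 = (s + 4)*(s^2 - 8*s + 15) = (s - 3)*(s + 4)*(s - 5)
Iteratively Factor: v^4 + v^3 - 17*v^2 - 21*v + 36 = (v - 4)*(v^3 + 5*v^2 + 3*v - 9) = (v - 4)*(v - 1)*(v^2 + 6*v + 9) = (v - 4)*(v - 1)*(v + 3)*(v + 3)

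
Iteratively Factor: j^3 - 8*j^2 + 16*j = (j)*(j^2 - 8*j + 16) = j*(j - 4)*(j - 4)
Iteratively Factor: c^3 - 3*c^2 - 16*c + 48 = (c + 4)*(c^2 - 7*c + 12) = (c - 4)*(c + 4)*(c - 3)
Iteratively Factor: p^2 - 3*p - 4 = (p - 4)*(p + 1)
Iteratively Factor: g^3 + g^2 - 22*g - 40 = (g + 4)*(g^2 - 3*g - 10) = (g + 2)*(g + 4)*(g - 5)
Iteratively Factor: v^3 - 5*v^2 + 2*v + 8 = (v - 4)*(v^2 - v - 2) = (v - 4)*(v + 1)*(v - 2)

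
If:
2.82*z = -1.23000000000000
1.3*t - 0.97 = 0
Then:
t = 0.75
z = -0.44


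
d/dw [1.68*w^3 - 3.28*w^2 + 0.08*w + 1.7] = 5.04*w^2 - 6.56*w + 0.08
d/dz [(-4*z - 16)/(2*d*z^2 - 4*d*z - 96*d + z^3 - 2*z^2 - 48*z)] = 4*(-2*d*z^2 + 4*d*z + 96*d - z^3 + 2*z^2 + 48*z - (z + 4)*(-4*d*z + 4*d - 3*z^2 + 4*z + 48))/(-2*d*z^2 + 4*d*z + 96*d - z^3 + 2*z^2 + 48*z)^2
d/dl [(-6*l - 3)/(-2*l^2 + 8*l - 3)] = 6*(-2*l^2 - 2*l + 7)/(4*l^4 - 32*l^3 + 76*l^2 - 48*l + 9)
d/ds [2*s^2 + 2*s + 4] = 4*s + 2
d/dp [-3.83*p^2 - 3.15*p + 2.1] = -7.66*p - 3.15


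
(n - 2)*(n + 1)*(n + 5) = n^3 + 4*n^2 - 7*n - 10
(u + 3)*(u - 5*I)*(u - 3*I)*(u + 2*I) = u^4 + 3*u^3 - 6*I*u^3 + u^2 - 18*I*u^2 + 3*u - 30*I*u - 90*I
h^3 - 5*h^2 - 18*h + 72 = (h - 6)*(h - 3)*(h + 4)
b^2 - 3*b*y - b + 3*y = (b - 1)*(b - 3*y)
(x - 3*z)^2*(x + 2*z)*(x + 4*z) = x^4 - 19*x^2*z^2 + 6*x*z^3 + 72*z^4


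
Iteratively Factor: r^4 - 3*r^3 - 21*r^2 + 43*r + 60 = (r - 3)*(r^3 - 21*r - 20) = (r - 3)*(r + 1)*(r^2 - r - 20) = (r - 5)*(r - 3)*(r + 1)*(r + 4)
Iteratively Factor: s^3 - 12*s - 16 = (s + 2)*(s^2 - 2*s - 8) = (s + 2)^2*(s - 4)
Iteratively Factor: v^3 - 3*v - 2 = (v - 2)*(v^2 + 2*v + 1) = (v - 2)*(v + 1)*(v + 1)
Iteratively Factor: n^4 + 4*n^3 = (n)*(n^3 + 4*n^2) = n*(n + 4)*(n^2) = n^2*(n + 4)*(n)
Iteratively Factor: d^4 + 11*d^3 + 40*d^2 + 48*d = (d + 4)*(d^3 + 7*d^2 + 12*d) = d*(d + 4)*(d^2 + 7*d + 12) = d*(d + 3)*(d + 4)*(d + 4)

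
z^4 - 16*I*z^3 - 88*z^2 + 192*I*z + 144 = (z - 6*I)^2*(z - 2*I)^2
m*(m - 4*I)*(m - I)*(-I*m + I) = -I*m^4 - 5*m^3 + I*m^3 + 5*m^2 + 4*I*m^2 - 4*I*m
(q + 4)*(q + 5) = q^2 + 9*q + 20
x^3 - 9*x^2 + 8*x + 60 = (x - 6)*(x - 5)*(x + 2)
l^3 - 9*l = l*(l - 3)*(l + 3)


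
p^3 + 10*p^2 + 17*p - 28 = (p - 1)*(p + 4)*(p + 7)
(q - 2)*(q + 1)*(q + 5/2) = q^3 + 3*q^2/2 - 9*q/2 - 5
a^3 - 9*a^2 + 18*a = a*(a - 6)*(a - 3)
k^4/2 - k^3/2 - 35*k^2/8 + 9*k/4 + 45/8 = (k/2 + 1/2)*(k - 3)*(k - 3/2)*(k + 5/2)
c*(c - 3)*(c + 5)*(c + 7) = c^4 + 9*c^3 - c^2 - 105*c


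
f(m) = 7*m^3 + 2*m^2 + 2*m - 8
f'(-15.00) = 4667.00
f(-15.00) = -23213.00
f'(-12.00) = 2978.00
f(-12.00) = -11840.00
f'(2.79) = 176.63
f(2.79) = 165.17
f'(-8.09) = 1344.05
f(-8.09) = -3599.61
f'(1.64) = 65.04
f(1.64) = 31.54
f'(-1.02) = 19.77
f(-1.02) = -15.39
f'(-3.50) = 245.25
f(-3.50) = -290.62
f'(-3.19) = 202.94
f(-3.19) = -221.26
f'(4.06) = 364.40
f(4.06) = 501.55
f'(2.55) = 148.75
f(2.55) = 126.17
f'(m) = 21*m^2 + 4*m + 2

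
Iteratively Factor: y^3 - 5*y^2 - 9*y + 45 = (y - 3)*(y^2 - 2*y - 15) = (y - 5)*(y - 3)*(y + 3)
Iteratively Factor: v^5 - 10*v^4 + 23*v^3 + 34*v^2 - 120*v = (v)*(v^4 - 10*v^3 + 23*v^2 + 34*v - 120) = v*(v - 3)*(v^3 - 7*v^2 + 2*v + 40) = v*(v - 5)*(v - 3)*(v^2 - 2*v - 8) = v*(v - 5)*(v - 4)*(v - 3)*(v + 2)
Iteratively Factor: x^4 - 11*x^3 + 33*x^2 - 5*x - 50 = (x - 5)*(x^3 - 6*x^2 + 3*x + 10) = (x - 5)^2*(x^2 - x - 2) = (x - 5)^2*(x - 2)*(x + 1)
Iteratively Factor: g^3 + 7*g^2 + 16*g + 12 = (g + 3)*(g^2 + 4*g + 4) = (g + 2)*(g + 3)*(g + 2)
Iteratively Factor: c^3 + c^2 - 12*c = (c + 4)*(c^2 - 3*c) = (c - 3)*(c + 4)*(c)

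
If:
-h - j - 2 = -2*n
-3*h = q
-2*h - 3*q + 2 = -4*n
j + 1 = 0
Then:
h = -4/9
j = -1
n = 5/18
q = 4/3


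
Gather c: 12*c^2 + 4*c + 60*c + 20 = 12*c^2 + 64*c + 20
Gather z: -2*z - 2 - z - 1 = -3*z - 3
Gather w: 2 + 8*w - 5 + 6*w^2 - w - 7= 6*w^2 + 7*w - 10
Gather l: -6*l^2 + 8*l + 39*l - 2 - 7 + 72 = -6*l^2 + 47*l + 63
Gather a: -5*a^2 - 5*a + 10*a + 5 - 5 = -5*a^2 + 5*a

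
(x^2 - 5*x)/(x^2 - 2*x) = (x - 5)/(x - 2)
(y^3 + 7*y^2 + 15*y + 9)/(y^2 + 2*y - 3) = (y^2 + 4*y + 3)/(y - 1)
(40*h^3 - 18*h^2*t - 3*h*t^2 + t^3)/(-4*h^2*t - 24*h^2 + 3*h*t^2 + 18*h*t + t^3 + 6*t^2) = (10*h^2 - 7*h*t + t^2)/(-h*t - 6*h + t^2 + 6*t)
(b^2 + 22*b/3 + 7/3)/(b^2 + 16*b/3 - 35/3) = (3*b + 1)/(3*b - 5)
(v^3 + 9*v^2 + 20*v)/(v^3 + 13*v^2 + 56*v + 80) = v/(v + 4)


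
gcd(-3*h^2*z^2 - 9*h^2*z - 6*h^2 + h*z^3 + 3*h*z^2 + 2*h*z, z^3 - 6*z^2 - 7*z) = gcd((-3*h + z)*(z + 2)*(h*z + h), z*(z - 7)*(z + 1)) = z + 1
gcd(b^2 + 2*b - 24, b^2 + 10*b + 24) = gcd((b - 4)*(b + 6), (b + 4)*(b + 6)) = b + 6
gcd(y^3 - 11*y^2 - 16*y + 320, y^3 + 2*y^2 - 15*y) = y + 5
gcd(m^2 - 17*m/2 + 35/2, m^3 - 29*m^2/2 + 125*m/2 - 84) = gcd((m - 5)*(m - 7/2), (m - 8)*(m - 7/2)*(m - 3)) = m - 7/2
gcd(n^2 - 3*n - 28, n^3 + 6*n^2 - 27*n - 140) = n + 4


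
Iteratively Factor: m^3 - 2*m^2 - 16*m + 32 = (m - 2)*(m^2 - 16) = (m - 2)*(m + 4)*(m - 4)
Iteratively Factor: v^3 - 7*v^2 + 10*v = (v - 2)*(v^2 - 5*v) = v*(v - 2)*(v - 5)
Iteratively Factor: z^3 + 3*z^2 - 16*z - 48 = (z + 4)*(z^2 - z - 12) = (z - 4)*(z + 4)*(z + 3)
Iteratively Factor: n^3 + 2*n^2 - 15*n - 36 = (n + 3)*(n^2 - n - 12) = (n - 4)*(n + 3)*(n + 3)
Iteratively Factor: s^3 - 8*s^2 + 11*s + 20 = (s - 5)*(s^2 - 3*s - 4) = (s - 5)*(s + 1)*(s - 4)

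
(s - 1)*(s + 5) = s^2 + 4*s - 5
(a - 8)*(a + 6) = a^2 - 2*a - 48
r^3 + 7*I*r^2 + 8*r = r*(r - I)*(r + 8*I)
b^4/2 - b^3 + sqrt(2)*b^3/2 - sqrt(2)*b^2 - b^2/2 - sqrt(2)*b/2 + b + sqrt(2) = (b/2 + sqrt(2)/2)*(b - 2)*(b - 1)*(b + 1)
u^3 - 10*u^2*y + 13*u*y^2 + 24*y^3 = (u - 8*y)*(u - 3*y)*(u + y)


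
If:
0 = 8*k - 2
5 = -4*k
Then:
No Solution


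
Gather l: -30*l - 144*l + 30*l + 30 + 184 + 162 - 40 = 336 - 144*l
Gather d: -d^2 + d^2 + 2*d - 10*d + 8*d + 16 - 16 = 0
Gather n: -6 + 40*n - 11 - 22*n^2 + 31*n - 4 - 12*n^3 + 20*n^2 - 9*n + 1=-12*n^3 - 2*n^2 + 62*n - 20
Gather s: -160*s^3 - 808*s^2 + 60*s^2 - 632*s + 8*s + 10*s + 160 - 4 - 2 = -160*s^3 - 748*s^2 - 614*s + 154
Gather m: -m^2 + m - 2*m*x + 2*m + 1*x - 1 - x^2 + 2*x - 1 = -m^2 + m*(3 - 2*x) - x^2 + 3*x - 2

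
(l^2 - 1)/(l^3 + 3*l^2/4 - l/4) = 4*(l - 1)/(l*(4*l - 1))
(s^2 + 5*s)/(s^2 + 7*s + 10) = s/(s + 2)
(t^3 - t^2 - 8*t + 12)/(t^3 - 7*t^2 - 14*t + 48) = (t - 2)/(t - 8)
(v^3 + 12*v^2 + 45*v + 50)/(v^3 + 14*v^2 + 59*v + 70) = (v + 5)/(v + 7)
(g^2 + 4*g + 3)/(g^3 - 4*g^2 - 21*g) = (g + 1)/(g*(g - 7))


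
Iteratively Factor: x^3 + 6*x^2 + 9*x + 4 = (x + 1)*(x^2 + 5*x + 4) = (x + 1)*(x + 4)*(x + 1)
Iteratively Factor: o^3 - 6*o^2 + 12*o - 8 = (o - 2)*(o^2 - 4*o + 4) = (o - 2)^2*(o - 2)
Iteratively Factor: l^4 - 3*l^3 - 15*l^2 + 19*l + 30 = (l - 2)*(l^3 - l^2 - 17*l - 15) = (l - 5)*(l - 2)*(l^2 + 4*l + 3) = (l - 5)*(l - 2)*(l + 1)*(l + 3)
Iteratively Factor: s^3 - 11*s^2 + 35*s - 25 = (s - 1)*(s^2 - 10*s + 25) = (s - 5)*(s - 1)*(s - 5)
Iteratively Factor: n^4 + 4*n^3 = (n)*(n^3 + 4*n^2) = n*(n + 4)*(n^2) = n^2*(n + 4)*(n)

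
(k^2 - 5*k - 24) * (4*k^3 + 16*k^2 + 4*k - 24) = 4*k^5 - 4*k^4 - 172*k^3 - 428*k^2 + 24*k + 576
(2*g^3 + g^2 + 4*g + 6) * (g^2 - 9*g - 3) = 2*g^5 - 17*g^4 - 11*g^3 - 33*g^2 - 66*g - 18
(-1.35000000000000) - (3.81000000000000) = -5.16000000000000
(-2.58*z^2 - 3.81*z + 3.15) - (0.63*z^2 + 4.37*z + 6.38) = -3.21*z^2 - 8.18*z - 3.23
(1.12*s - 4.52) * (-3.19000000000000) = 14.4188 - 3.5728*s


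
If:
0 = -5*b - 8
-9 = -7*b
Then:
No Solution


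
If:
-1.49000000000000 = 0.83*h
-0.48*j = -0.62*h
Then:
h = -1.80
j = -2.32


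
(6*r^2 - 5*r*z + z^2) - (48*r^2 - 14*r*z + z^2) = -42*r^2 + 9*r*z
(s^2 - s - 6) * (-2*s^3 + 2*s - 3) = -2*s^5 + 2*s^4 + 14*s^3 - 5*s^2 - 9*s + 18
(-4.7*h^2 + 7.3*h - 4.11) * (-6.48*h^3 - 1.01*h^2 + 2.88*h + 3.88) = 30.456*h^5 - 42.557*h^4 + 5.7238*h^3 + 6.9391*h^2 + 16.4872*h - 15.9468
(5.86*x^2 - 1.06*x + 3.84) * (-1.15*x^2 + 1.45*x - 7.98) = -6.739*x^4 + 9.716*x^3 - 52.7158*x^2 + 14.0268*x - 30.6432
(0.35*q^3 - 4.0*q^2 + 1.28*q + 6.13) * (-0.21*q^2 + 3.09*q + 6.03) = -0.0735*q^5 + 1.9215*q^4 - 10.5183*q^3 - 21.4521*q^2 + 26.6601*q + 36.9639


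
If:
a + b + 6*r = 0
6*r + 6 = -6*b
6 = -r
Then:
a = 31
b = 5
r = -6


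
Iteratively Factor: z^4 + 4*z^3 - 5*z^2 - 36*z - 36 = (z + 2)*(z^3 + 2*z^2 - 9*z - 18) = (z + 2)*(z + 3)*(z^2 - z - 6) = (z + 2)^2*(z + 3)*(z - 3)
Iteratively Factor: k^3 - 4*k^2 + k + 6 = (k + 1)*(k^2 - 5*k + 6) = (k - 2)*(k + 1)*(k - 3)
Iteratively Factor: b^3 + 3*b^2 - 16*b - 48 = (b - 4)*(b^2 + 7*b + 12) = (b - 4)*(b + 4)*(b + 3)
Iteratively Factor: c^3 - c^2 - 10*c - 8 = (c - 4)*(c^2 + 3*c + 2) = (c - 4)*(c + 2)*(c + 1)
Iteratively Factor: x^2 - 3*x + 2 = (x - 1)*(x - 2)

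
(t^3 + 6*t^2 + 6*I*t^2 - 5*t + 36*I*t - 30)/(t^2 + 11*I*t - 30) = (t^2 + t*(6 + I) + 6*I)/(t + 6*I)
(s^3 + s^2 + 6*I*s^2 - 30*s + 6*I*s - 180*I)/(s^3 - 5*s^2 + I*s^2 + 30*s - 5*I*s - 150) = (s + 6)/(s - 5*I)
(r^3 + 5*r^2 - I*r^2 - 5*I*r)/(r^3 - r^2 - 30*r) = (r - I)/(r - 6)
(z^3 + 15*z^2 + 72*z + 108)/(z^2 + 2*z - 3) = (z^2 + 12*z + 36)/(z - 1)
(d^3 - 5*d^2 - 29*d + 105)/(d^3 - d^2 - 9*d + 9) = (d^2 - 2*d - 35)/(d^2 + 2*d - 3)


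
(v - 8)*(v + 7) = v^2 - v - 56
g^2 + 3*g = g*(g + 3)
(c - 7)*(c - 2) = c^2 - 9*c + 14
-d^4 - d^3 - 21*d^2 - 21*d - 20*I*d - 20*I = (d - 5*I)*(d + 4*I)*(-I*d + 1)*(-I*d - I)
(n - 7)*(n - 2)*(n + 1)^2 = n^4 - 7*n^3 - 3*n^2 + 19*n + 14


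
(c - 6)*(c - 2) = c^2 - 8*c + 12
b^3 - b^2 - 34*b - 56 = (b - 7)*(b + 2)*(b + 4)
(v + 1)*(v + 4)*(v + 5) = v^3 + 10*v^2 + 29*v + 20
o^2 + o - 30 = (o - 5)*(o + 6)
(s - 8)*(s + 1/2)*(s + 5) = s^3 - 5*s^2/2 - 83*s/2 - 20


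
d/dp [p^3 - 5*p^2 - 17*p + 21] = 3*p^2 - 10*p - 17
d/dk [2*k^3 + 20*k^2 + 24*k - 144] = 6*k^2 + 40*k + 24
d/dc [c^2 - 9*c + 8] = 2*c - 9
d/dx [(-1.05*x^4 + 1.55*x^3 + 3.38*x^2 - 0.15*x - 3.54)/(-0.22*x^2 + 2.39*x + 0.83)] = (0.462*x^5 - 7.8695*x^4 + 3.923*x^3 + 11.9047*x^2 + 4.0532*x + 8.3361)/(0.0484*x^4 - 1.0516*x^3 + 5.3469*x^2 + 3.9674*x + 0.6889)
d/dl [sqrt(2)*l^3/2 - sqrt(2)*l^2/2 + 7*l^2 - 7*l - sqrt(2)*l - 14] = 3*sqrt(2)*l^2/2 - sqrt(2)*l + 14*l - 7 - sqrt(2)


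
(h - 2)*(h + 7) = h^2 + 5*h - 14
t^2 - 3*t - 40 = (t - 8)*(t + 5)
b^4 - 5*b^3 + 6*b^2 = b^2*(b - 3)*(b - 2)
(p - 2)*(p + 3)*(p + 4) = p^3 + 5*p^2 - 2*p - 24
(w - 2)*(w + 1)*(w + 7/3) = w^3 + 4*w^2/3 - 13*w/3 - 14/3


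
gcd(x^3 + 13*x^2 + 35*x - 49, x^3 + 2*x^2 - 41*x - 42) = x + 7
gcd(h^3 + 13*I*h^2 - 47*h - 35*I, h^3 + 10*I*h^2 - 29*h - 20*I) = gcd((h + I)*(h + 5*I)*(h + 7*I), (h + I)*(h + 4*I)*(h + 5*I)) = h^2 + 6*I*h - 5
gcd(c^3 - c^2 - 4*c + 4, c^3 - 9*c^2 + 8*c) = c - 1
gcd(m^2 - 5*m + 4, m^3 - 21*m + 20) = m^2 - 5*m + 4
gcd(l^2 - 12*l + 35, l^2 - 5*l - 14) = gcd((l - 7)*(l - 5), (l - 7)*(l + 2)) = l - 7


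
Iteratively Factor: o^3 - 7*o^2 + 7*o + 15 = (o + 1)*(o^2 - 8*o + 15) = (o - 3)*(o + 1)*(o - 5)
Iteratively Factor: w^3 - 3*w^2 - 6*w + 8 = (w - 1)*(w^2 - 2*w - 8) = (w - 1)*(w + 2)*(w - 4)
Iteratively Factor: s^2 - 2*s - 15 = (s + 3)*(s - 5)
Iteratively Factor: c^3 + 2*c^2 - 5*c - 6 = (c + 3)*(c^2 - c - 2) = (c + 1)*(c + 3)*(c - 2)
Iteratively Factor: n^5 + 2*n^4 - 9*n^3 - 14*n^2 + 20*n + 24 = (n - 2)*(n^4 + 4*n^3 - n^2 - 16*n - 12) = (n - 2)*(n + 1)*(n^3 + 3*n^2 - 4*n - 12) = (n - 2)^2*(n + 1)*(n^2 + 5*n + 6) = (n - 2)^2*(n + 1)*(n + 2)*(n + 3)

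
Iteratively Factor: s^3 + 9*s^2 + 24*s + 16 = (s + 4)*(s^2 + 5*s + 4) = (s + 1)*(s + 4)*(s + 4)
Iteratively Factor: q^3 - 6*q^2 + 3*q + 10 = (q - 2)*(q^2 - 4*q - 5) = (q - 5)*(q - 2)*(q + 1)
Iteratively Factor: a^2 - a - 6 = (a + 2)*(a - 3)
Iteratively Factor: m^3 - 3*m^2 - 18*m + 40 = (m - 5)*(m^2 + 2*m - 8) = (m - 5)*(m - 2)*(m + 4)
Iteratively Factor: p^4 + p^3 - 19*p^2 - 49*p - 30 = (p - 5)*(p^3 + 6*p^2 + 11*p + 6) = (p - 5)*(p + 2)*(p^2 + 4*p + 3) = (p - 5)*(p + 1)*(p + 2)*(p + 3)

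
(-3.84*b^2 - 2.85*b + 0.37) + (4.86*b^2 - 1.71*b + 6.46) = 1.02*b^2 - 4.56*b + 6.83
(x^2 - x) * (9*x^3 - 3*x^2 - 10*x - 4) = 9*x^5 - 12*x^4 - 7*x^3 + 6*x^2 + 4*x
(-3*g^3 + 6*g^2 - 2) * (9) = -27*g^3 + 54*g^2 - 18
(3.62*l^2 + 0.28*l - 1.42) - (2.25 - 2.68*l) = 3.62*l^2 + 2.96*l - 3.67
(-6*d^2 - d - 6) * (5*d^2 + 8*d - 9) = -30*d^4 - 53*d^3 + 16*d^2 - 39*d + 54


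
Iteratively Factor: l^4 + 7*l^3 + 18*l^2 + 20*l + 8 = (l + 1)*(l^3 + 6*l^2 + 12*l + 8) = (l + 1)*(l + 2)*(l^2 + 4*l + 4) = (l + 1)*(l + 2)^2*(l + 2)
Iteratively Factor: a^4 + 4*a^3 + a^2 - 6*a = (a + 3)*(a^3 + a^2 - 2*a) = (a - 1)*(a + 3)*(a^2 + 2*a) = (a - 1)*(a + 2)*(a + 3)*(a)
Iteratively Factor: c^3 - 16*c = (c + 4)*(c^2 - 4*c) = (c - 4)*(c + 4)*(c)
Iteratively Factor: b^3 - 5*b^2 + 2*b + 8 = (b - 2)*(b^2 - 3*b - 4) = (b - 4)*(b - 2)*(b + 1)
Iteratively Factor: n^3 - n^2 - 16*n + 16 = (n - 4)*(n^2 + 3*n - 4) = (n - 4)*(n + 4)*(n - 1)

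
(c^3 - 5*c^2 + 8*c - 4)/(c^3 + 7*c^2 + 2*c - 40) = (c^2 - 3*c + 2)/(c^2 + 9*c + 20)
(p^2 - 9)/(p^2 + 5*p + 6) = (p - 3)/(p + 2)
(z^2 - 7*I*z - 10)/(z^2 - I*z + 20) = (z - 2*I)/(z + 4*I)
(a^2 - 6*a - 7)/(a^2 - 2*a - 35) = (a + 1)/(a + 5)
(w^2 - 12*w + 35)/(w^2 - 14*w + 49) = (w - 5)/(w - 7)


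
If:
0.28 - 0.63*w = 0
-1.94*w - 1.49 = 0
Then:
No Solution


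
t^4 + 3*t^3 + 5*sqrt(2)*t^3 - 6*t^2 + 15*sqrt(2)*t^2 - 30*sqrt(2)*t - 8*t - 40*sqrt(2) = (t - 2)*(t + 1)*(t + 4)*(t + 5*sqrt(2))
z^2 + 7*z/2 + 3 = (z + 3/2)*(z + 2)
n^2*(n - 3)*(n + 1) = n^4 - 2*n^3 - 3*n^2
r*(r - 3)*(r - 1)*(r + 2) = r^4 - 2*r^3 - 5*r^2 + 6*r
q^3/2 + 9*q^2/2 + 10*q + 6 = (q/2 + 1/2)*(q + 2)*(q + 6)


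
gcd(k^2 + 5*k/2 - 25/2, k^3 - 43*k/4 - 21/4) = 1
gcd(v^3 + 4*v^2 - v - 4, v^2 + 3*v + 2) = v + 1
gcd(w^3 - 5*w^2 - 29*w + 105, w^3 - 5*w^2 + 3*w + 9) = w - 3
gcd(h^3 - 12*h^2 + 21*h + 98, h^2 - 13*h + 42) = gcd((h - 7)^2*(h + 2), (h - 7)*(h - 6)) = h - 7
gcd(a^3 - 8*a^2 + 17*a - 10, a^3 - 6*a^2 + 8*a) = a - 2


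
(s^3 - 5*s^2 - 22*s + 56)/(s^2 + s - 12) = (s^2 - 9*s + 14)/(s - 3)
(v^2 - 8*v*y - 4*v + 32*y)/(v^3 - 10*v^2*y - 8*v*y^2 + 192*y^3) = (4 - v)/(-v^2 + 2*v*y + 24*y^2)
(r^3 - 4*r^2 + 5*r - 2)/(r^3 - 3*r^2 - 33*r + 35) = (r^2 - 3*r + 2)/(r^2 - 2*r - 35)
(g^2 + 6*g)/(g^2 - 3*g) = (g + 6)/(g - 3)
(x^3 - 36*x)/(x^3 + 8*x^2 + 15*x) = (x^2 - 36)/(x^2 + 8*x + 15)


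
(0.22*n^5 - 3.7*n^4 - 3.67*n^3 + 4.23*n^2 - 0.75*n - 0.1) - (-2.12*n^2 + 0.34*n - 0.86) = 0.22*n^5 - 3.7*n^4 - 3.67*n^3 + 6.35*n^2 - 1.09*n + 0.76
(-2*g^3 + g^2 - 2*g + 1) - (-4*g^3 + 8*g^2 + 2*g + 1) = 2*g^3 - 7*g^2 - 4*g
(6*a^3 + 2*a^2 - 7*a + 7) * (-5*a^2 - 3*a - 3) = -30*a^5 - 28*a^4 + 11*a^3 - 20*a^2 - 21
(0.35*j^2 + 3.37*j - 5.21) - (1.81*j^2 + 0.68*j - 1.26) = -1.46*j^2 + 2.69*j - 3.95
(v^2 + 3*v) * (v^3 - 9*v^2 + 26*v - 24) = v^5 - 6*v^4 - v^3 + 54*v^2 - 72*v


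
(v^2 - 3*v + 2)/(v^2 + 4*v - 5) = (v - 2)/(v + 5)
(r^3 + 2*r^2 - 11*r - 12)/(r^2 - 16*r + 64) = (r^3 + 2*r^2 - 11*r - 12)/(r^2 - 16*r + 64)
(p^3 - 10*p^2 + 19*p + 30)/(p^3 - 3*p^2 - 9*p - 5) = (p - 6)/(p + 1)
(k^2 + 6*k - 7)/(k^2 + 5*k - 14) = (k - 1)/(k - 2)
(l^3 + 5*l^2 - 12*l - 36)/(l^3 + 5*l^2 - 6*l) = (l^2 - l - 6)/(l*(l - 1))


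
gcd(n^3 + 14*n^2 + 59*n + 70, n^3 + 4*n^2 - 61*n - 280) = n^2 + 12*n + 35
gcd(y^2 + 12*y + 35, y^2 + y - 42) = y + 7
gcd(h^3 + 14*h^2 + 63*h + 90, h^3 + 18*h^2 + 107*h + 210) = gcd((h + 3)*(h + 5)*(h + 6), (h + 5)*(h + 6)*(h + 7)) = h^2 + 11*h + 30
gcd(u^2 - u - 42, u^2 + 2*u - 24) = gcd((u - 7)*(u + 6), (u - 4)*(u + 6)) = u + 6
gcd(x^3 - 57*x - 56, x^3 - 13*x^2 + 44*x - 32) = x - 8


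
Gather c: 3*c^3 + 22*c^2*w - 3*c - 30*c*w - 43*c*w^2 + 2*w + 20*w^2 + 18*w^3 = 3*c^3 + 22*c^2*w + c*(-43*w^2 - 30*w - 3) + 18*w^3 + 20*w^2 + 2*w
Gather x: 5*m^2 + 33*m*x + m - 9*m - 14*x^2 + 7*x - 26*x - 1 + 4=5*m^2 - 8*m - 14*x^2 + x*(33*m - 19) + 3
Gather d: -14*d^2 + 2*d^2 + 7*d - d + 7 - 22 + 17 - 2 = -12*d^2 + 6*d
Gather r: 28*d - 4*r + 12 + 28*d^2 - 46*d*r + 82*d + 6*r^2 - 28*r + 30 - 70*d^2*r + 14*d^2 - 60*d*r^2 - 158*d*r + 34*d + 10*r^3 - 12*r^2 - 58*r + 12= 42*d^2 + 144*d + 10*r^3 + r^2*(-60*d - 6) + r*(-70*d^2 - 204*d - 90) + 54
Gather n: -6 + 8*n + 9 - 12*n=3 - 4*n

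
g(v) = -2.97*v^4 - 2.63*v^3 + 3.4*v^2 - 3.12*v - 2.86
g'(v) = -11.88*v^3 - 7.89*v^2 + 6.8*v - 3.12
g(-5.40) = -1998.15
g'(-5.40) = 1600.76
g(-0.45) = -0.65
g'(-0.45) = -6.70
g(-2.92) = -115.20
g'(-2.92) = 205.53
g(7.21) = -8860.32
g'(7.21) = -4816.93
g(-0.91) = 2.74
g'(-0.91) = -6.89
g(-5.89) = -2903.64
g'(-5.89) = 2110.62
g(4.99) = -2101.99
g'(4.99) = -1641.76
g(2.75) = -210.28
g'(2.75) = -291.16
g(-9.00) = -17268.28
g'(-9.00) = 7957.11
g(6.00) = -4316.38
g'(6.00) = -2812.44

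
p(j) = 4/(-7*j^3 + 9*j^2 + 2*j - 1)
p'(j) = 4*(21*j^2 - 18*j - 2)/(-7*j^3 + 9*j^2 + 2*j - 1)^2 = 4*(21*j^2 - 18*j - 2)/(7*j^3 - 9*j^2 - 2*j + 1)^2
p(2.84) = -0.05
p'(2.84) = 0.07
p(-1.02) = 0.29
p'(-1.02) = 0.81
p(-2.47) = 0.03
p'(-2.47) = 0.03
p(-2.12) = 0.04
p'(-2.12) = 0.05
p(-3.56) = 0.01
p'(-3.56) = 0.01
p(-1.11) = 0.23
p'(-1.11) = 0.58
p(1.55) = -1.71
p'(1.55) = 14.95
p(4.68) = -0.01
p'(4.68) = 0.01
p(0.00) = -4.00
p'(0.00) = -8.00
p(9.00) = 0.00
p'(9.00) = 0.00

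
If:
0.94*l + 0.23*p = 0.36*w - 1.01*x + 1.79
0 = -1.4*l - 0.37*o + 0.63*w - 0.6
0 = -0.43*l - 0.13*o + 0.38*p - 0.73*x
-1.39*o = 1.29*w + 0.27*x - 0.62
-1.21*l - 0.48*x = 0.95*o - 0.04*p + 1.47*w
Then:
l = -0.58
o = 0.29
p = 2.62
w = -0.17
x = 1.66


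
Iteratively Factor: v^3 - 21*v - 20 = (v + 4)*(v^2 - 4*v - 5) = (v - 5)*(v + 4)*(v + 1)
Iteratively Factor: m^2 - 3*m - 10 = (m - 5)*(m + 2)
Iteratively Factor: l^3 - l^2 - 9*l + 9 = (l - 3)*(l^2 + 2*l - 3) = (l - 3)*(l + 3)*(l - 1)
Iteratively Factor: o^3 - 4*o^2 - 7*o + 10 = (o + 2)*(o^2 - 6*o + 5) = (o - 1)*(o + 2)*(o - 5)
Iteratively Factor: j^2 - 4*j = (j)*(j - 4)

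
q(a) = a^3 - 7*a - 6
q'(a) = 3*a^2 - 7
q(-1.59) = 1.11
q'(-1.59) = 0.58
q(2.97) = -0.59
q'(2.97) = 19.46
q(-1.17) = 0.59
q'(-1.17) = -2.89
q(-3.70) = -30.75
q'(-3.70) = 34.07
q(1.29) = -12.88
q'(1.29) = -2.01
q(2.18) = -10.90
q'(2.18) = 7.26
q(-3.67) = -29.74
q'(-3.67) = 33.41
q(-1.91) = 0.40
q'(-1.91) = 3.94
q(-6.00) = -180.00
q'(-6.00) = 101.00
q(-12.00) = -1650.00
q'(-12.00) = 425.00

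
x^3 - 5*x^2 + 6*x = x*(x - 3)*(x - 2)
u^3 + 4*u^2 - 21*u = u*(u - 3)*(u + 7)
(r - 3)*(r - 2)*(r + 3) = r^3 - 2*r^2 - 9*r + 18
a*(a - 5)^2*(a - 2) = a^4 - 12*a^3 + 45*a^2 - 50*a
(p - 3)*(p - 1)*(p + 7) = p^3 + 3*p^2 - 25*p + 21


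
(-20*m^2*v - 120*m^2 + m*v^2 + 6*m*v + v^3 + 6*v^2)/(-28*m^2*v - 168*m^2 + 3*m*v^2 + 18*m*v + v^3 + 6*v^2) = (5*m + v)/(7*m + v)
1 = 1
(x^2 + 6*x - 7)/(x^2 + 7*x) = (x - 1)/x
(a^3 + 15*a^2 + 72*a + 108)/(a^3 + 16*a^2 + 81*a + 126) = (a + 6)/(a + 7)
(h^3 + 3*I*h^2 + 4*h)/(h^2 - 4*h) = (h^2 + 3*I*h + 4)/(h - 4)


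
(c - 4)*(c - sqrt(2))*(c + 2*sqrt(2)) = c^3 - 4*c^2 + sqrt(2)*c^2 - 4*sqrt(2)*c - 4*c + 16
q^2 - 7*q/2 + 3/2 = (q - 3)*(q - 1/2)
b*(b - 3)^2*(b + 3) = b^4 - 3*b^3 - 9*b^2 + 27*b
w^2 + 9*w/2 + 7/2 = (w + 1)*(w + 7/2)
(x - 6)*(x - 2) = x^2 - 8*x + 12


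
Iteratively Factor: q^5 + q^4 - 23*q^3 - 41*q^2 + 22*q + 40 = (q + 4)*(q^4 - 3*q^3 - 11*q^2 + 3*q + 10) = (q - 5)*(q + 4)*(q^3 + 2*q^2 - q - 2) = (q - 5)*(q + 1)*(q + 4)*(q^2 + q - 2) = (q - 5)*(q - 1)*(q + 1)*(q + 4)*(q + 2)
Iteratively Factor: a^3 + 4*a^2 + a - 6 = (a - 1)*(a^2 + 5*a + 6) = (a - 1)*(a + 3)*(a + 2)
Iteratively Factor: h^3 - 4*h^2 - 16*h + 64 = (h - 4)*(h^2 - 16) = (h - 4)*(h + 4)*(h - 4)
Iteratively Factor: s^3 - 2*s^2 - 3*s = (s - 3)*(s^2 + s) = s*(s - 3)*(s + 1)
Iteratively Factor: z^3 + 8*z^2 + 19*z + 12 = (z + 4)*(z^2 + 4*z + 3) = (z + 3)*(z + 4)*(z + 1)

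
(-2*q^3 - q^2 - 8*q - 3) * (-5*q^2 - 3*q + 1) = 10*q^5 + 11*q^4 + 41*q^3 + 38*q^2 + q - 3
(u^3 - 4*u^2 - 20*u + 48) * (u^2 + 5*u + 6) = u^5 + u^4 - 34*u^3 - 76*u^2 + 120*u + 288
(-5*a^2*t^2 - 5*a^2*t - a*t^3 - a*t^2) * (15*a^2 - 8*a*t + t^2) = -75*a^4*t^2 - 75*a^4*t + 25*a^3*t^3 + 25*a^3*t^2 + 3*a^2*t^4 + 3*a^2*t^3 - a*t^5 - a*t^4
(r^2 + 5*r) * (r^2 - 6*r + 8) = r^4 - r^3 - 22*r^2 + 40*r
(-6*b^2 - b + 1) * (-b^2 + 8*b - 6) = 6*b^4 - 47*b^3 + 27*b^2 + 14*b - 6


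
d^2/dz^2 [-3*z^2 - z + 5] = -6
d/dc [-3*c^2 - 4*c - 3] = -6*c - 4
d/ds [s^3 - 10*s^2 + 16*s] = 3*s^2 - 20*s + 16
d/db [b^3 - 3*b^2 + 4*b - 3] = 3*b^2 - 6*b + 4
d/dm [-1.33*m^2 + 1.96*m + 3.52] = 1.96 - 2.66*m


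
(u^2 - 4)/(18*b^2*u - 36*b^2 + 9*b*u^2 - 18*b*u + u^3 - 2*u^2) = (u + 2)/(18*b^2 + 9*b*u + u^2)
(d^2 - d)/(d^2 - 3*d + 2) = d/(d - 2)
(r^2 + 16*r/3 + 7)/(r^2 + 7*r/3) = (r + 3)/r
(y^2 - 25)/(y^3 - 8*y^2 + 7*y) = (y^2 - 25)/(y*(y^2 - 8*y + 7))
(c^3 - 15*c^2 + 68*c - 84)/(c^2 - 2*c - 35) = (c^2 - 8*c + 12)/(c + 5)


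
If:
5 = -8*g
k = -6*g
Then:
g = -5/8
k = 15/4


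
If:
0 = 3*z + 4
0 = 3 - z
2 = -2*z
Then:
No Solution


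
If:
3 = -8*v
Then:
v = -3/8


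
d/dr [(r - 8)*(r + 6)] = 2*r - 2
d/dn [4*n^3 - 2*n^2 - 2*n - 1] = 12*n^2 - 4*n - 2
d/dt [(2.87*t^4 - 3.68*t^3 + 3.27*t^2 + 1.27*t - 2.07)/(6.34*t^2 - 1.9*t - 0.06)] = (36.3916*t^5 - 39.6902*t^4 + 13.2952*t^3 - 13.6024*t^2 + 25.8552*t - 4.0092)/(40.1956*t^4 - 24.092*t^3 + 2.8492*t^2 + 0.228*t + 0.0036)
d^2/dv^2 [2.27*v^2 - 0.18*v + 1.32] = 4.54000000000000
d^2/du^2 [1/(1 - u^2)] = 2*(-3*u^2 - 1)/(u^2 - 1)^3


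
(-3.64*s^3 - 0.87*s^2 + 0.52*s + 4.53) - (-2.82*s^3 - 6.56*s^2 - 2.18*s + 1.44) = -0.82*s^3 + 5.69*s^2 + 2.7*s + 3.09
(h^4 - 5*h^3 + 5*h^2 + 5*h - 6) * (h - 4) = h^5 - 9*h^4 + 25*h^3 - 15*h^2 - 26*h + 24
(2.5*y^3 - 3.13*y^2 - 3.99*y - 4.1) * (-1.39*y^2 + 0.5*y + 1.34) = -3.475*y^5 + 5.6007*y^4 + 7.3311*y^3 - 0.490200000000002*y^2 - 7.3966*y - 5.494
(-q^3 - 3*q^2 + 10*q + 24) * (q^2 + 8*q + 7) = -q^5 - 11*q^4 - 21*q^3 + 83*q^2 + 262*q + 168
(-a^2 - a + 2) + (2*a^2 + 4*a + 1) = a^2 + 3*a + 3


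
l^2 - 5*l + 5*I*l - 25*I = (l - 5)*(l + 5*I)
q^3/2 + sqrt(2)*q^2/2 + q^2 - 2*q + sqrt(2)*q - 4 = (q/2 + sqrt(2))*(q + 2)*(q - sqrt(2))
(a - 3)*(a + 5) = a^2 + 2*a - 15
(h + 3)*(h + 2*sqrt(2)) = h^2 + 2*sqrt(2)*h + 3*h + 6*sqrt(2)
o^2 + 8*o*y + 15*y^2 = (o + 3*y)*(o + 5*y)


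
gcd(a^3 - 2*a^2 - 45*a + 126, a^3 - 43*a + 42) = a^2 + a - 42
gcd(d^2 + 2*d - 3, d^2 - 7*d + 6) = d - 1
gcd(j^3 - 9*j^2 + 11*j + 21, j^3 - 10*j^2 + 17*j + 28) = j^2 - 6*j - 7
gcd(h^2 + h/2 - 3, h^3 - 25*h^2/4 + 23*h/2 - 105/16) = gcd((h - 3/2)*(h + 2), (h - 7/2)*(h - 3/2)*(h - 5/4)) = h - 3/2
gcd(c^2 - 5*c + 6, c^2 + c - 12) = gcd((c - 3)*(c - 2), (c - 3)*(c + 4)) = c - 3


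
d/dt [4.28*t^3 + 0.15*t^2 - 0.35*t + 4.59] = 12.84*t^2 + 0.3*t - 0.35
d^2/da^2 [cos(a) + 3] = -cos(a)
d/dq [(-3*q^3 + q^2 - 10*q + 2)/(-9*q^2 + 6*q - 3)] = (9*q^4 - 12*q^3 - 19*q^2 + 10*q + 6)/(3*(9*q^4 - 12*q^3 + 10*q^2 - 4*q + 1))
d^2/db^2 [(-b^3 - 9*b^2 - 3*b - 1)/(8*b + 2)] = (-16*b^3 - 12*b^2 - 3*b - 13)/(64*b^3 + 48*b^2 + 12*b + 1)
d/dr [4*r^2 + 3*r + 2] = 8*r + 3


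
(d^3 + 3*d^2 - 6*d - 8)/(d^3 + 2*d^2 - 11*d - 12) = (d - 2)/(d - 3)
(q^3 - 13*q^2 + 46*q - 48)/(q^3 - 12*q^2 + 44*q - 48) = (q^2 - 11*q + 24)/(q^2 - 10*q + 24)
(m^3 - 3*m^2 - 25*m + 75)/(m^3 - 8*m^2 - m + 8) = (m^3 - 3*m^2 - 25*m + 75)/(m^3 - 8*m^2 - m + 8)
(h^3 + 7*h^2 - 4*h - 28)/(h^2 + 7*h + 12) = (h^3 + 7*h^2 - 4*h - 28)/(h^2 + 7*h + 12)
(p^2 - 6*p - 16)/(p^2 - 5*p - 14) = (p - 8)/(p - 7)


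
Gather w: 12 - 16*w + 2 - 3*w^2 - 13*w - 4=-3*w^2 - 29*w + 10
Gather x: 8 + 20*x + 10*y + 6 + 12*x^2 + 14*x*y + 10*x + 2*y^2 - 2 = 12*x^2 + x*(14*y + 30) + 2*y^2 + 10*y + 12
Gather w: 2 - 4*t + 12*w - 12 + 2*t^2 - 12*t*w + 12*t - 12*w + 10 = 2*t^2 - 12*t*w + 8*t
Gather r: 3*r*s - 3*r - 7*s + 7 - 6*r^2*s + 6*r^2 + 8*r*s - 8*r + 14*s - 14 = r^2*(6 - 6*s) + r*(11*s - 11) + 7*s - 7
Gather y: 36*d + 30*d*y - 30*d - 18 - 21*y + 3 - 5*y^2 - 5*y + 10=6*d - 5*y^2 + y*(30*d - 26) - 5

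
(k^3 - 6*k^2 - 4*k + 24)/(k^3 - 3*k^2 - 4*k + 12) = (k - 6)/(k - 3)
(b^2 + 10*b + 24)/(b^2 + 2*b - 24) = (b + 4)/(b - 4)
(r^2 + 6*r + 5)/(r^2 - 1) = (r + 5)/(r - 1)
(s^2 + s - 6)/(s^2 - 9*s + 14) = (s + 3)/(s - 7)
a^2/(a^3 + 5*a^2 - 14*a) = a/(a^2 + 5*a - 14)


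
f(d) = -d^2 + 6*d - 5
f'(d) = 6 - 2*d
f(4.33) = 2.23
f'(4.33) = -2.66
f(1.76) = 2.46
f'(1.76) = 2.48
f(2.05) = 3.10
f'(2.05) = 1.90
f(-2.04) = -21.40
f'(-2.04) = 10.08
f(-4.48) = -51.95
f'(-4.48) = 14.96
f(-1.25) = -14.06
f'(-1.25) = 8.50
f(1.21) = 0.80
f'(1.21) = 3.58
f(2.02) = 3.04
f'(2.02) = 1.96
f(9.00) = -32.00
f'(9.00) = -12.00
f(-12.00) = -221.00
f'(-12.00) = 30.00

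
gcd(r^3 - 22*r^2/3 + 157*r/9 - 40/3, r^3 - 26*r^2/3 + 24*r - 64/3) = r - 8/3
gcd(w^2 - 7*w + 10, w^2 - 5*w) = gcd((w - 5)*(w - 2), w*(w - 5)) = w - 5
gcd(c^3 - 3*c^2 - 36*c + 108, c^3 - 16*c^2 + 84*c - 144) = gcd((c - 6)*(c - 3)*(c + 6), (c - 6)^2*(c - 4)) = c - 6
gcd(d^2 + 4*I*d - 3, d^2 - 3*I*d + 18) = d + 3*I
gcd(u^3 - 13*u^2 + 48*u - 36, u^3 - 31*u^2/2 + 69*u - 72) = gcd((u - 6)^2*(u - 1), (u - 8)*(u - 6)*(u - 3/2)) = u - 6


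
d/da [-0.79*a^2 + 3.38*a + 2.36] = 3.38 - 1.58*a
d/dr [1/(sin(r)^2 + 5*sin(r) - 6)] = -(2*sin(r) + 5)*cos(r)/(sin(r)^2 + 5*sin(r) - 6)^2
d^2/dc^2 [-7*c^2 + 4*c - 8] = -14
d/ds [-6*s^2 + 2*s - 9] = 2 - 12*s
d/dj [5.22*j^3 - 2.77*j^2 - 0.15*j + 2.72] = 15.66*j^2 - 5.54*j - 0.15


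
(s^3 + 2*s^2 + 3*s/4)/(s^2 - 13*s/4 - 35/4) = s*(4*s^2 + 8*s + 3)/(4*s^2 - 13*s - 35)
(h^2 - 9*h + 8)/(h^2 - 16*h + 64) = (h - 1)/(h - 8)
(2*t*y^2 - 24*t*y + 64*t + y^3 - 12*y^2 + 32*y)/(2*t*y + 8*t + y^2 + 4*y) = (y^2 - 12*y + 32)/(y + 4)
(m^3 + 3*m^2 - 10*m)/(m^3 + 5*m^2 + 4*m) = (m^2 + 3*m - 10)/(m^2 + 5*m + 4)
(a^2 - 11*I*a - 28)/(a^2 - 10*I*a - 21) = (a - 4*I)/(a - 3*I)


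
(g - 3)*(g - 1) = g^2 - 4*g + 3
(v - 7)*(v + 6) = v^2 - v - 42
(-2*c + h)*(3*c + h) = -6*c^2 + c*h + h^2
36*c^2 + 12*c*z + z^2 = (6*c + z)^2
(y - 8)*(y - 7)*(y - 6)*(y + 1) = y^4 - 20*y^3 + 125*y^2 - 190*y - 336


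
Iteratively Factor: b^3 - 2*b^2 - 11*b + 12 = (b + 3)*(b^2 - 5*b + 4) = (b - 4)*(b + 3)*(b - 1)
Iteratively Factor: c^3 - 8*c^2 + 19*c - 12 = (c - 4)*(c^2 - 4*c + 3) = (c - 4)*(c - 1)*(c - 3)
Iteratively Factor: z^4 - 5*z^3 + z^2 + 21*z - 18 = (z + 2)*(z^3 - 7*z^2 + 15*z - 9) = (z - 3)*(z + 2)*(z^2 - 4*z + 3) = (z - 3)*(z - 1)*(z + 2)*(z - 3)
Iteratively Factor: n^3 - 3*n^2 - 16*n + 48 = (n - 3)*(n^2 - 16) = (n - 4)*(n - 3)*(n + 4)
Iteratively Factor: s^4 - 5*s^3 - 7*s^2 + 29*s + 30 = (s + 1)*(s^3 - 6*s^2 - s + 30) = (s - 3)*(s + 1)*(s^2 - 3*s - 10) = (s - 5)*(s - 3)*(s + 1)*(s + 2)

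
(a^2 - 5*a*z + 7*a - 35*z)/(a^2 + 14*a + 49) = (a - 5*z)/(a + 7)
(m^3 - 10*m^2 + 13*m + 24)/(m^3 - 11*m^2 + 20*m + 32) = (m - 3)/(m - 4)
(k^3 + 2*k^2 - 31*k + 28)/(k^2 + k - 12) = (k^3 + 2*k^2 - 31*k + 28)/(k^2 + k - 12)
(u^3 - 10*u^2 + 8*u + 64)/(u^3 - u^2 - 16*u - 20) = (u^2 - 12*u + 32)/(u^2 - 3*u - 10)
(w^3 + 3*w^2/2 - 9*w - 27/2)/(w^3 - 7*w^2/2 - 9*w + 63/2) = (2*w + 3)/(2*w - 7)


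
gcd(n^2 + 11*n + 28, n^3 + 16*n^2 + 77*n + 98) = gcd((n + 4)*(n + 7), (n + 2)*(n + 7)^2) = n + 7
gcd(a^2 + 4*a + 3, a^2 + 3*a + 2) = a + 1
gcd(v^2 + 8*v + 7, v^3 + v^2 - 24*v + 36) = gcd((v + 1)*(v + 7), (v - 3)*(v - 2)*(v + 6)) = 1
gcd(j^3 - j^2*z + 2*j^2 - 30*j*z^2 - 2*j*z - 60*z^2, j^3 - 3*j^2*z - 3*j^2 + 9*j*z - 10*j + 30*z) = j + 2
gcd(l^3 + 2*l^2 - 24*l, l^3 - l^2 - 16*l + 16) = l - 4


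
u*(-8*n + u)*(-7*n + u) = 56*n^2*u - 15*n*u^2 + u^3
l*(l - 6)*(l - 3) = l^3 - 9*l^2 + 18*l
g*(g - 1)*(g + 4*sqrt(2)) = g^3 - g^2 + 4*sqrt(2)*g^2 - 4*sqrt(2)*g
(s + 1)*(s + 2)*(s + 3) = s^3 + 6*s^2 + 11*s + 6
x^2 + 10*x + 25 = (x + 5)^2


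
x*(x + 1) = x^2 + x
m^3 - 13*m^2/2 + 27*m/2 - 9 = (m - 3)*(m - 2)*(m - 3/2)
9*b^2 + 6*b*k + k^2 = (3*b + k)^2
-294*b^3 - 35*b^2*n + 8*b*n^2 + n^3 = (-6*b + n)*(7*b + n)^2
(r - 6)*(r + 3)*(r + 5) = r^3 + 2*r^2 - 33*r - 90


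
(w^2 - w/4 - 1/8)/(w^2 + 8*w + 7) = (w^2 - w/4 - 1/8)/(w^2 + 8*w + 7)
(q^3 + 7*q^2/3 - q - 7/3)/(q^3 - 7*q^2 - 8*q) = (3*q^2 + 4*q - 7)/(3*q*(q - 8))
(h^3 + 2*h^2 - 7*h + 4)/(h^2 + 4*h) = h - 2 + 1/h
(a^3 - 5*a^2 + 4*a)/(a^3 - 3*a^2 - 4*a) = (a - 1)/(a + 1)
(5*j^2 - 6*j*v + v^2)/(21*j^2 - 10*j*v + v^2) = (5*j^2 - 6*j*v + v^2)/(21*j^2 - 10*j*v + v^2)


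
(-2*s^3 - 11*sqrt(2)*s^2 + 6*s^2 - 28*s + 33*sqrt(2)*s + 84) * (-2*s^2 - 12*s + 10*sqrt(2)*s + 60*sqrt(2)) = 4*s^5 + 2*sqrt(2)*s^4 + 12*s^4 - 236*s^3 + 6*sqrt(2)*s^3 - 492*s^2 - 316*sqrt(2)*s^2 - 840*sqrt(2)*s + 2952*s + 5040*sqrt(2)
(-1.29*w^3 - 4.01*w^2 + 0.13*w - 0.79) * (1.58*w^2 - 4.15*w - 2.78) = -2.0382*w^5 - 0.9823*w^4 + 20.4331*w^3 + 9.3601*w^2 + 2.9171*w + 2.1962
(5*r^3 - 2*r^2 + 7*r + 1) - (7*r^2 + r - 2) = 5*r^3 - 9*r^2 + 6*r + 3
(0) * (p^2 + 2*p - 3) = 0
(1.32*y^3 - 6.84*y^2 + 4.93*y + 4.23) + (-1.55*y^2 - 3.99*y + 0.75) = 1.32*y^3 - 8.39*y^2 + 0.94*y + 4.98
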